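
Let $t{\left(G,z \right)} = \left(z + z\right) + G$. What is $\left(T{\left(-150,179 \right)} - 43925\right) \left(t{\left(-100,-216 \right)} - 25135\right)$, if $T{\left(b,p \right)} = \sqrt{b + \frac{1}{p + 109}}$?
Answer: $1127422975 - \frac{25667 i \sqrt{86398}}{24} \approx 1.1274 \cdot 10^{9} - 3.1435 \cdot 10^{5} i$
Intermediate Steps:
$t{\left(G,z \right)} = G + 2 z$ ($t{\left(G,z \right)} = 2 z + G = G + 2 z$)
$T{\left(b,p \right)} = \sqrt{b + \frac{1}{109 + p}}$
$\left(T{\left(-150,179 \right)} - 43925\right) \left(t{\left(-100,-216 \right)} - 25135\right) = \left(\sqrt{\frac{1 - 150 \left(109 + 179\right)}{109 + 179}} - 43925\right) \left(\left(-100 + 2 \left(-216\right)\right) - 25135\right) = \left(\sqrt{\frac{1 - 43200}{288}} - 43925\right) \left(\left(-100 - 432\right) - 25135\right) = \left(\sqrt{\frac{1 - 43200}{288}} - 43925\right) \left(-532 - 25135\right) = \left(\sqrt{\frac{1}{288} \left(-43199\right)} - 43925\right) \left(-25667\right) = \left(\sqrt{- \frac{43199}{288}} - 43925\right) \left(-25667\right) = \left(\frac{i \sqrt{86398}}{24} - 43925\right) \left(-25667\right) = \left(-43925 + \frac{i \sqrt{86398}}{24}\right) \left(-25667\right) = 1127422975 - \frac{25667 i \sqrt{86398}}{24}$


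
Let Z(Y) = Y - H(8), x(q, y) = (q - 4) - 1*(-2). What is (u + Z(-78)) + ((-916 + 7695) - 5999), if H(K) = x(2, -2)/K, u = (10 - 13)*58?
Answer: 528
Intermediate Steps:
x(q, y) = -2 + q (x(q, y) = (-4 + q) + 2 = -2 + q)
u = -174 (u = -3*58 = -174)
H(K) = 0 (H(K) = (-2 + 2)/K = 0/K = 0)
Z(Y) = Y (Z(Y) = Y - 1*0 = Y + 0 = Y)
(u + Z(-78)) + ((-916 + 7695) - 5999) = (-174 - 78) + ((-916 + 7695) - 5999) = -252 + (6779 - 5999) = -252 + 780 = 528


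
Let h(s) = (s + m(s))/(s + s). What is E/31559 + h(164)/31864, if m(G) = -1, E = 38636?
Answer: 403805125429/329835480128 ≈ 1.2243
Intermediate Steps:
h(s) = (-1 + s)/(2*s) (h(s) = (s - 1)/(s + s) = (-1 + s)/((2*s)) = (-1 + s)*(1/(2*s)) = (-1 + s)/(2*s))
E/31559 + h(164)/31864 = 38636/31559 + ((1/2)*(-1 + 164)/164)/31864 = 38636*(1/31559) + ((1/2)*(1/164)*163)*(1/31864) = 38636/31559 + (163/328)*(1/31864) = 38636/31559 + 163/10451392 = 403805125429/329835480128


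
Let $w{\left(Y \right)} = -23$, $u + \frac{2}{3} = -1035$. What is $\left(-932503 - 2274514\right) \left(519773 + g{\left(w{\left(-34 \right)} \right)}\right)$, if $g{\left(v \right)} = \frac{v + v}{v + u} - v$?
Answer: $- \frac{2647187659632989}{1588} \approx -1.667 \cdot 10^{12}$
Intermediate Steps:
$u = - \frac{3107}{3}$ ($u = - \frac{2}{3} - 1035 = - \frac{3107}{3} \approx -1035.7$)
$g{\left(v \right)} = - v + \frac{2 v}{- \frac{3107}{3} + v}$ ($g{\left(v \right)} = \frac{v + v}{v - \frac{3107}{3}} - v = \frac{2 v}{- \frac{3107}{3} + v} - v = - v + \frac{2 v}{- \frac{3107}{3} + v}$)
$\left(-932503 - 2274514\right) \left(519773 + g{\left(w{\left(-34 \right)} \right)}\right) = \left(-932503 - 2274514\right) \left(519773 - \frac{23 \left(3113 - -69\right)}{-3107 + 3 \left(-23\right)}\right) = - 3207017 \left(519773 - \frac{23 \left(3113 + 69\right)}{-3107 - 69}\right) = - 3207017 \left(519773 - 23 \frac{1}{-3176} \cdot 3182\right) = - 3207017 \left(519773 - \left(- \frac{23}{3176}\right) 3182\right) = - 3207017 \left(519773 + \frac{36593}{1588}\right) = \left(-3207017\right) \frac{825436117}{1588} = - \frac{2647187659632989}{1588}$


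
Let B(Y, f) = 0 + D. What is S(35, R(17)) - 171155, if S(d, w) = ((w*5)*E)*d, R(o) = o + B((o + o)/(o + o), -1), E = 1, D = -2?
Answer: -168530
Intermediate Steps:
B(Y, f) = -2 (B(Y, f) = 0 - 2 = -2)
R(o) = -2 + o (R(o) = o - 2 = -2 + o)
S(d, w) = 5*d*w (S(d, w) = ((w*5)*1)*d = ((5*w)*1)*d = (5*w)*d = 5*d*w)
S(35, R(17)) - 171155 = 5*35*(-2 + 17) - 171155 = 5*35*15 - 171155 = 2625 - 171155 = -168530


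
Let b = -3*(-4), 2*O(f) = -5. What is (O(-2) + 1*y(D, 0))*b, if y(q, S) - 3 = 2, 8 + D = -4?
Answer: 30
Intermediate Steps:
D = -12 (D = -8 - 4 = -12)
y(q, S) = 5 (y(q, S) = 3 + 2 = 5)
O(f) = -5/2 (O(f) = (½)*(-5) = -5/2)
b = 12
(O(-2) + 1*y(D, 0))*b = (-5/2 + 1*5)*12 = (-5/2 + 5)*12 = (5/2)*12 = 30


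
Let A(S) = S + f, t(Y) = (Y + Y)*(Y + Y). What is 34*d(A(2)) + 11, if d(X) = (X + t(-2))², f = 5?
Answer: 17997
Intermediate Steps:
t(Y) = 4*Y² (t(Y) = (2*Y)*(2*Y) = 4*Y²)
A(S) = 5 + S (A(S) = S + 5 = 5 + S)
d(X) = (16 + X)² (d(X) = (X + 4*(-2)²)² = (X + 4*4)² = (X + 16)² = (16 + X)²)
34*d(A(2)) + 11 = 34*(16 + (5 + 2))² + 11 = 34*(16 + 7)² + 11 = 34*23² + 11 = 34*529 + 11 = 17986 + 11 = 17997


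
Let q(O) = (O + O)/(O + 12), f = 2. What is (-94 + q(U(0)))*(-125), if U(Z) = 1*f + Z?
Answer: 82000/7 ≈ 11714.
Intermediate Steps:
U(Z) = 2 + Z (U(Z) = 1*2 + Z = 2 + Z)
q(O) = 2*O/(12 + O) (q(O) = (2*O)/(12 + O) = 2*O/(12 + O))
(-94 + q(U(0)))*(-125) = (-94 + 2*(2 + 0)/(12 + (2 + 0)))*(-125) = (-94 + 2*2/(12 + 2))*(-125) = (-94 + 2*2/14)*(-125) = (-94 + 2*2*(1/14))*(-125) = (-94 + 2/7)*(-125) = -656/7*(-125) = 82000/7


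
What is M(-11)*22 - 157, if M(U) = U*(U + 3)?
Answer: 1779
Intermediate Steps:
M(U) = U*(3 + U)
M(-11)*22 - 157 = -11*(3 - 11)*22 - 157 = -11*(-8)*22 - 157 = 88*22 - 157 = 1936 - 157 = 1779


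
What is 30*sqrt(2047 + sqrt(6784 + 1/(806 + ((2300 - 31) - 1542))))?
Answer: 10*sqrt(4810632183 + 1533*sqrt(15943005309))/511 ≈ 1384.4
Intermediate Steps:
30*sqrt(2047 + sqrt(6784 + 1/(806 + ((2300 - 31) - 1542)))) = 30*sqrt(2047 + sqrt(6784 + 1/(806 + (2269 - 1542)))) = 30*sqrt(2047 + sqrt(6784 + 1/(806 + 727))) = 30*sqrt(2047 + sqrt(6784 + 1/1533)) = 30*sqrt(2047 + sqrt(10399873/1533)) = 30*sqrt(2047 + sqrt(15943005309)/1533)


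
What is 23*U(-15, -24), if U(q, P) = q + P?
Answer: -897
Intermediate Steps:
U(q, P) = P + q
23*U(-15, -24) = 23*(-24 - 15) = 23*(-39) = -897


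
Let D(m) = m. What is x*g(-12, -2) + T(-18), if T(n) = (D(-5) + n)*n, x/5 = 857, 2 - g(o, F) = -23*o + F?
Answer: -1165106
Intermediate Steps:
g(o, F) = 2 - F + 23*o (g(o, F) = 2 - (-23*o + F) = 2 - (F - 23*o) = 2 + (-F + 23*o) = 2 - F + 23*o)
x = 4285 (x = 5*857 = 4285)
T(n) = n*(-5 + n) (T(n) = (-5 + n)*n = n*(-5 + n))
x*g(-12, -2) + T(-18) = 4285*(2 - 1*(-2) + 23*(-12)) - 18*(-5 - 18) = 4285*(2 + 2 - 276) - 18*(-23) = 4285*(-272) + 414 = -1165520 + 414 = -1165106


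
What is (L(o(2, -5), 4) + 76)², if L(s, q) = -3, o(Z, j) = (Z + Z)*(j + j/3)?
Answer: 5329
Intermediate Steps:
o(Z, j) = 8*Z*j/3 (o(Z, j) = (2*Z)*(j + j*(⅓)) = (2*Z)*(j + j/3) = (2*Z)*(4*j/3) = 8*Z*j/3)
(L(o(2, -5), 4) + 76)² = (-3 + 76)² = 73² = 5329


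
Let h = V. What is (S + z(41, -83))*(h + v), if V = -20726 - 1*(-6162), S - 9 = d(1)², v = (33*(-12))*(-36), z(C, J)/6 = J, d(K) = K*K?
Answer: 150304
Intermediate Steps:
d(K) = K²
z(C, J) = 6*J
v = 14256 (v = -396*(-36) = 14256)
S = 10 (S = 9 + (1²)² = 9 + 1² = 9 + 1 = 10)
V = -14564 (V = -20726 + 6162 = -14564)
h = -14564
(S + z(41, -83))*(h + v) = (10 + 6*(-83))*(-14564 + 14256) = (10 - 498)*(-308) = -488*(-308) = 150304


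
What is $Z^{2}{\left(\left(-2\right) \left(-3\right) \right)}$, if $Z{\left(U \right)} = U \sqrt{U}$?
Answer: $216$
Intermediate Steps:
$Z{\left(U \right)} = U^{\frac{3}{2}}$
$Z^{2}{\left(\left(-2\right) \left(-3\right) \right)} = \left(\left(\left(-2\right) \left(-3\right)\right)^{\frac{3}{2}}\right)^{2} = \left(6^{\frac{3}{2}}\right)^{2} = \left(6 \sqrt{6}\right)^{2} = 216$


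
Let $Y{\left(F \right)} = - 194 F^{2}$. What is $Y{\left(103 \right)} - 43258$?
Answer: $-2101404$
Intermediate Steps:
$Y{\left(103 \right)} - 43258 = - 194 \cdot 103^{2} - 43258 = \left(-194\right) 10609 - 43258 = -2058146 - 43258 = -2101404$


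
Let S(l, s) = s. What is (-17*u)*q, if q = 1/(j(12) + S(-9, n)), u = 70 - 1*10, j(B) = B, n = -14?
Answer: 510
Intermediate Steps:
u = 60 (u = 70 - 10 = 60)
q = -½ (q = 1/(12 - 14) = 1/(-2) = -½ ≈ -0.50000)
(-17*u)*q = -17*60*(-½) = -1020*(-½) = 510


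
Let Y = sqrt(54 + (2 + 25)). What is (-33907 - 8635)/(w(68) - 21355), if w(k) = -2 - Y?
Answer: 21271/10683 ≈ 1.9911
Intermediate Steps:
Y = 9 (Y = sqrt(54 + 27) = sqrt(81) = 9)
w(k) = -11 (w(k) = -2 - 1*9 = -2 - 9 = -11)
(-33907 - 8635)/(w(68) - 21355) = (-33907 - 8635)/(-11 - 21355) = -42542/(-21366) = -42542*(-1/21366) = 21271/10683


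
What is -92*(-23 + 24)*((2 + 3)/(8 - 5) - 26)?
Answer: 6716/3 ≈ 2238.7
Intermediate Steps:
-92*(-23 + 24)*((2 + 3)/(8 - 5) - 26) = -92*(5/3 - 26) = -92*(-73)/3 = -92*(-73/3) = 6716/3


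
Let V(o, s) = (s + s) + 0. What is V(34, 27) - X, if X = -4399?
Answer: 4453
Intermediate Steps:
V(o, s) = 2*s (V(o, s) = 2*s + 0 = 2*s)
V(34, 27) - X = 2*27 - 1*(-4399) = 54 + 4399 = 4453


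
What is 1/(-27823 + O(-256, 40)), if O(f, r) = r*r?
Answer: -1/26223 ≈ -3.8134e-5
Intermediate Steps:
O(f, r) = r²
1/(-27823 + O(-256, 40)) = 1/(-27823 + 40²) = 1/(-27823 + 1600) = 1/(-26223) = -1/26223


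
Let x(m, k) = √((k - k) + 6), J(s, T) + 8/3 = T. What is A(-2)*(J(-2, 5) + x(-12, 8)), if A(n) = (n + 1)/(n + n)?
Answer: 7/12 + √6/4 ≈ 1.1957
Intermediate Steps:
J(s, T) = -8/3 + T
A(n) = (1 + n)/(2*n) (A(n) = (1 + n)/((2*n)) = (1 + n)*(1/(2*n)) = (1 + n)/(2*n))
x(m, k) = √6 (x(m, k) = √(0 + 6) = √6)
A(-2)*(J(-2, 5) + x(-12, 8)) = ((½)*(1 - 2)/(-2))*((-8/3 + 5) + √6) = ((½)*(-½)*(-1))*(7/3 + √6) = (7/3 + √6)/4 = 7/12 + √6/4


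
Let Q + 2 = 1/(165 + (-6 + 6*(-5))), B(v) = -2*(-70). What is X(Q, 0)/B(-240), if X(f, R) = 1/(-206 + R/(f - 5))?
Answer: -1/28840 ≈ -3.4674e-5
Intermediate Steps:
B(v) = 140
Q = -257/129 (Q = -2 + 1/(165 + (-6 + 6*(-5))) = -2 + 1/(165 + (-6 - 30)) = -2 + 1/(165 - 36) = -2 + 1/129 = -257/129 ≈ -1.9922)
X(f, R) = 1/(-206 + R/(-5 + f))
X(Q, 0)/B(-240) = ((-5 - 257/129)/(1030 + 0 - 206*(-257/129)))/140 = (-902/129/(1030 + 0 + 52942/129))*(1/140) = (-902/129/(185812/129))*(1/140) = ((129/185812)*(-902/129))*(1/140) = -1/206*1/140 = -1/28840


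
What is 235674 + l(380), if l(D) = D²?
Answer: 380074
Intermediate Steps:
235674 + l(380) = 235674 + 380² = 235674 + 144400 = 380074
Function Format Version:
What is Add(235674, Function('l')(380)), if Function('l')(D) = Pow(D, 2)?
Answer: 380074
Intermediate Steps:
Add(235674, Function('l')(380)) = Add(235674, Pow(380, 2)) = Add(235674, 144400) = 380074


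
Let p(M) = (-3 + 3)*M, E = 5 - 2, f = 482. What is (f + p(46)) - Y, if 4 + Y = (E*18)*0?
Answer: 486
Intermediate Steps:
E = 3
p(M) = 0 (p(M) = 0*M = 0)
Y = -4 (Y = -4 + (3*18)*0 = -4 + 54*0 = -4 + 0 = -4)
(f + p(46)) - Y = (482 + 0) - 1*(-4) = 482 + 4 = 486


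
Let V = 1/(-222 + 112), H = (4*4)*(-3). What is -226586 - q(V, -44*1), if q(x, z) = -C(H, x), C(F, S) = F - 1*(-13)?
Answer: -226621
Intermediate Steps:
H = -48 (H = 16*(-3) = -48)
C(F, S) = 13 + F (C(F, S) = F + 13 = 13 + F)
V = -1/110 (V = 1/(-110) = -1/110 ≈ -0.0090909)
q(x, z) = 35 (q(x, z) = -(13 - 48) = -1*(-35) = 35)
-226586 - q(V, -44*1) = -226586 - 1*35 = -226586 - 35 = -226621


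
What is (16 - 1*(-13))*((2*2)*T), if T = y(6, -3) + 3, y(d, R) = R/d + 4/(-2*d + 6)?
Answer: 638/3 ≈ 212.67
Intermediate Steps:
y(d, R) = 4/(6 - 2*d) + R/d (y(d, R) = R/d + 4/(6 - 2*d) = 4/(6 - 2*d) + R/d)
T = 11/6 (T = (-3*(-3) - 2*6 - 3*6)/(6*(-3 + 6)) + 3 = (⅙)*(9 - 12 - 18)/3 + 3 = (⅙)*(⅓)*(-21) + 3 = -7/6 + 3 = 11/6 ≈ 1.8333)
(16 - 1*(-13))*((2*2)*T) = (16 - 1*(-13))*((2*2)*(11/6)) = (16 + 13)*(4*(11/6)) = 29*(22/3) = 638/3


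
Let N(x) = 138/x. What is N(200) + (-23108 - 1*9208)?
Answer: -3231531/100 ≈ -32315.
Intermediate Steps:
N(200) + (-23108 - 1*9208) = 138/200 + (-23108 - 1*9208) = 138*(1/200) + (-23108 - 9208) = 69/100 - 32316 = -3231531/100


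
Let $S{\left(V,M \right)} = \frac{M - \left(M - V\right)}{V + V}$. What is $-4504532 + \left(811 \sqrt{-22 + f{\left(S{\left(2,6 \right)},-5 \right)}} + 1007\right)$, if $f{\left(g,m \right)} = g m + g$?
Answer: $-4503525 + 1622 i \sqrt{6} \approx -4.5035 \cdot 10^{6} + 3973.1 i$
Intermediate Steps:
$S{\left(V,M \right)} = \frac{1}{2}$ ($S{\left(V,M \right)} = \frac{V}{2 V} = V \frac{1}{2 V} = \frac{1}{2}$)
$f{\left(g,m \right)} = g + g m$
$-4504532 + \left(811 \sqrt{-22 + f{\left(S{\left(2,6 \right)},-5 \right)}} + 1007\right) = -4504532 + \left(811 \sqrt{-22 + \frac{1 - 5}{2}} + 1007\right) = -4504532 + \left(811 \sqrt{-22 + \frac{1}{2} \left(-4\right)} + 1007\right) = -4504532 + \left(811 \sqrt{-22 - 2} + 1007\right) = -4504532 + \left(811 \sqrt{-24} + 1007\right) = -4504532 + \left(811 \cdot 2 i \sqrt{6} + 1007\right) = -4504532 + \left(1622 i \sqrt{6} + 1007\right) = -4504532 + \left(1007 + 1622 i \sqrt{6}\right) = -4503525 + 1622 i \sqrt{6}$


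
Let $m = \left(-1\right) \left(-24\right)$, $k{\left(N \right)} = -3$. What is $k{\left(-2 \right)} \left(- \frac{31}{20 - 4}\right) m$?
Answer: $\frac{279}{2} \approx 139.5$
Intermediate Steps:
$m = 24$
$k{\left(-2 \right)} \left(- \frac{31}{20 - 4}\right) m = - 3 \left(- \frac{31}{20 - 4}\right) 24 = - 3 \left(- \frac{31}{16}\right) 24 = - 3 \left(\left(-31\right) \frac{1}{16}\right) 24 = \left(-3\right) \left(- \frac{31}{16}\right) 24 = \frac{93}{16} \cdot 24 = \frac{279}{2}$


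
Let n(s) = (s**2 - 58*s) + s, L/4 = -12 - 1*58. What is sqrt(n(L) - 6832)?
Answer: 2*sqrt(21882) ≈ 295.85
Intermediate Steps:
L = -280 (L = 4*(-12 - 1*58) = 4*(-12 - 58) = 4*(-70) = -280)
n(s) = s**2 - 57*s
sqrt(n(L) - 6832) = sqrt(-280*(-57 - 280) - 6832) = sqrt(-280*(-337) - 6832) = sqrt(94360 - 6832) = sqrt(87528) = 2*sqrt(21882)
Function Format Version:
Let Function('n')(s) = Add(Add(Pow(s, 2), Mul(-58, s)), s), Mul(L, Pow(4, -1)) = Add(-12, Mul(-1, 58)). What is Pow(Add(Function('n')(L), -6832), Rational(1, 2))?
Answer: Mul(2, Pow(21882, Rational(1, 2))) ≈ 295.85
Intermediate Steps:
L = -280 (L = Mul(4, Add(-12, Mul(-1, 58))) = Mul(4, Add(-12, -58)) = Mul(4, -70) = -280)
Function('n')(s) = Add(Pow(s, 2), Mul(-57, s))
Pow(Add(Function('n')(L), -6832), Rational(1, 2)) = Pow(Add(Mul(-280, Add(-57, -280)), -6832), Rational(1, 2)) = Pow(Add(Mul(-280, -337), -6832), Rational(1, 2)) = Pow(Add(94360, -6832), Rational(1, 2)) = Pow(87528, Rational(1, 2)) = Mul(2, Pow(21882, Rational(1, 2)))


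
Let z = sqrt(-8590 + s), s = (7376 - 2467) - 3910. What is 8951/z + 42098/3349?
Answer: 42098/3349 - 8951*I*sqrt(7591)/7591 ≈ 12.57 - 102.74*I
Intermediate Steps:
s = 999 (s = 4909 - 3910 = 999)
z = I*sqrt(7591) (z = sqrt(-8590 + 999) = sqrt(-7591) = I*sqrt(7591) ≈ 87.126*I)
8951/z + 42098/3349 = 8951/((I*sqrt(7591))) + 42098/3349 = 8951*(-I*sqrt(7591)/7591) + 42098*(1/3349) = -8951*I*sqrt(7591)/7591 + 42098/3349 = 42098/3349 - 8951*I*sqrt(7591)/7591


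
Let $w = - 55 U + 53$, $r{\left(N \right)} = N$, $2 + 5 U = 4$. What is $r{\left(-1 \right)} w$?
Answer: $-31$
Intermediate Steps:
$U = \frac{2}{5}$ ($U = - \frac{2}{5} + \frac{1}{5} \cdot 4 = - \frac{2}{5} + \frac{4}{5} = \frac{2}{5} \approx 0.4$)
$w = 31$ ($w = \left(-55\right) \frac{2}{5} + 53 = -22 + 53 = 31$)
$r{\left(-1 \right)} w = \left(-1\right) 31 = -31$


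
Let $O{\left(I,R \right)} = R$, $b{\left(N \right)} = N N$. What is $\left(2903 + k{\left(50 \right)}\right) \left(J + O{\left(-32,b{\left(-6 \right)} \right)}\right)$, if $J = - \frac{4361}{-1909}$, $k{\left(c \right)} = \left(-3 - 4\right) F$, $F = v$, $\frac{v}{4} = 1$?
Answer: $\frac{9135625}{83} \approx 1.1007 \cdot 10^{5}$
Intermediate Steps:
$v = 4$ ($v = 4 \cdot 1 = 4$)
$F = 4$
$b{\left(N \right)} = N^{2}$
$k{\left(c \right)} = -28$ ($k{\left(c \right)} = \left(-3 - 4\right) 4 = \left(-7\right) 4 = -28$)
$J = \frac{4361}{1909}$ ($J = \left(-4361\right) \left(- \frac{1}{1909}\right) = \frac{4361}{1909} \approx 2.2844$)
$\left(2903 + k{\left(50 \right)}\right) \left(J + O{\left(-32,b{\left(-6 \right)} \right)}\right) = \left(2903 - 28\right) \left(\frac{4361}{1909} + \left(-6\right)^{2}\right) = 2875 \left(\frac{4361}{1909} + 36\right) = 2875 \cdot \frac{73085}{1909} = \frac{9135625}{83}$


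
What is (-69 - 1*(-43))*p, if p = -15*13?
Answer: 5070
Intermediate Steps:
p = -195
(-69 - 1*(-43))*p = (-69 - 1*(-43))*(-195) = (-69 + 43)*(-195) = -26*(-195) = 5070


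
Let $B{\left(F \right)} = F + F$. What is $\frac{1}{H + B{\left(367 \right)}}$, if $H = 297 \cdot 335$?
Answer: $\frac{1}{100229} \approx 9.9772 \cdot 10^{-6}$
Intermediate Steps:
$B{\left(F \right)} = 2 F$
$H = 99495$
$\frac{1}{H + B{\left(367 \right)}} = \frac{1}{99495 + 2 \cdot 367} = \frac{1}{99495 + 734} = \frac{1}{100229}$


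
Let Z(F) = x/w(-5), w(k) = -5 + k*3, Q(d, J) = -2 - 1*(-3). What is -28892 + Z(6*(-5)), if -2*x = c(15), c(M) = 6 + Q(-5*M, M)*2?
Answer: -144459/5 ≈ -28892.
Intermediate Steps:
Q(d, J) = 1 (Q(d, J) = -2 + 3 = 1)
c(M) = 8 (c(M) = 6 + 1*2 = 6 + 2 = 8)
x = -4 (x = -½*8 = -4)
w(k) = -5 + 3*k
Z(F) = ⅕ (Z(F) = -4/(-5 + 3*(-5)) = -4/(-5 - 15) = -4/(-20) = -4*(-1/20) = ⅕)
-28892 + Z(6*(-5)) = -28892 + ⅕ = -144459/5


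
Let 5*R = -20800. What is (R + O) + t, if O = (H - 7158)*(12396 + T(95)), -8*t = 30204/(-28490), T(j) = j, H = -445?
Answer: -5411574808789/56980 ≈ -9.4973e+7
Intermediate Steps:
R = -4160 (R = (1/5)*(-20800) = -4160)
t = 7551/56980 (t = -7551/(2*(-28490)) = -7551*(-1)/(2*28490) = -1/8*(-15102/14245) = 7551/56980 ≈ 0.13252)
O = -94969073 (O = (-445 - 7158)*(12396 + 95) = -7603*12491 = -94969073)
(R + O) + t = (-4160 - 94969073) + 7551/56980 = -94973233 + 7551/56980 = -5411574808789/56980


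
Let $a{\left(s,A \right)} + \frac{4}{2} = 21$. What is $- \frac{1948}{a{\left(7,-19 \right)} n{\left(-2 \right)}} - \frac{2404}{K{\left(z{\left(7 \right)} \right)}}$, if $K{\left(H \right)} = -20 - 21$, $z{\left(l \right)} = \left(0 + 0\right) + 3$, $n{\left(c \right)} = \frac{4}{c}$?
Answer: $\frac{85610}{779} \approx 109.9$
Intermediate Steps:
$a{\left(s,A \right)} = 19$ ($a{\left(s,A \right)} = -2 + 21 = 19$)
$z{\left(l \right)} = 3$ ($z{\left(l \right)} = 0 + 3 = 3$)
$K{\left(H \right)} = -41$
$- \frac{1948}{a{\left(7,-19 \right)} n{\left(-2 \right)}} - \frac{2404}{K{\left(z{\left(7 \right)} \right)}} = - \frac{1948}{19 \frac{4}{-2}} - \frac{2404}{-41} = - \frac{1948}{19 \cdot 4 \left(- \frac{1}{2}\right)} - - \frac{2404}{41} = - \frac{1948}{19 \left(-2\right)} + \frac{2404}{41} = - \frac{1948}{-38} + \frac{2404}{41} = \left(-1948\right) \left(- \frac{1}{38}\right) + \frac{2404}{41} = \frac{974}{19} + \frac{2404}{41} = \frac{85610}{779}$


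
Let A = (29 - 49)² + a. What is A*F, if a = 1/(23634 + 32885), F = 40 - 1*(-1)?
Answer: 926911641/56519 ≈ 16400.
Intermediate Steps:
F = 41 (F = 40 + 1 = 41)
a = 1/56519 ≈ 1.7693e-5
A = 22607601/56519 (A = (29 - 49)² + 1/56519 = (-20)² + 1/56519 = 400 + 1/56519 = 22607601/56519 ≈ 400.00)
A*F = (22607601/56519)*41 = 926911641/56519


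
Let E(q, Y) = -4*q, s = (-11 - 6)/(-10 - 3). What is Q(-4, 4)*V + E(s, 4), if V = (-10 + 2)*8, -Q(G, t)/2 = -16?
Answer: -26692/13 ≈ -2053.2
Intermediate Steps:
s = 17/13 (s = -17/(-13) = -17*(-1/13) = 17/13 ≈ 1.3077)
Q(G, t) = 32 (Q(G, t) = -2*(-16) = 32)
V = -64 (V = -8*8 = -64)
Q(-4, 4)*V + E(s, 4) = 32*(-64) - 4*17/13 = -2048 - 68/13 = -26692/13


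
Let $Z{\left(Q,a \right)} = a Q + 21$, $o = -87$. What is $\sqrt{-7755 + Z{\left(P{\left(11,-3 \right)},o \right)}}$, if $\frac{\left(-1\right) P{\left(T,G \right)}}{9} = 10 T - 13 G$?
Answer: $\sqrt{108933} \approx 330.05$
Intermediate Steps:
$P{\left(T,G \right)} = - 90 T + 117 G$ ($P{\left(T,G \right)} = - 9 \left(10 T - 13 G\right) = - 9 \left(- 13 G + 10 T\right) = - 90 T + 117 G$)
$Z{\left(Q,a \right)} = 21 + Q a$ ($Z{\left(Q,a \right)} = Q a + 21 = 21 + Q a$)
$\sqrt{-7755 + Z{\left(P{\left(11,-3 \right)},o \right)}} = \sqrt{-7755 + \left(21 + \left(\left(-90\right) 11 + 117 \left(-3\right)\right) \left(-87\right)\right)} = \sqrt{-7755 + \left(21 + \left(-990 - 351\right) \left(-87\right)\right)} = \sqrt{-7755 + \left(21 - -116667\right)} = \sqrt{-7755 + \left(21 + 116667\right)} = \sqrt{-7755 + 116688} = \sqrt{108933}$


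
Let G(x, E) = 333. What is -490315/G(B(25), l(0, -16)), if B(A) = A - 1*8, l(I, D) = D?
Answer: -490315/333 ≈ -1472.4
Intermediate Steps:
B(A) = -8 + A (B(A) = A - 8 = -8 + A)
-490315/G(B(25), l(0, -16)) = -490315/333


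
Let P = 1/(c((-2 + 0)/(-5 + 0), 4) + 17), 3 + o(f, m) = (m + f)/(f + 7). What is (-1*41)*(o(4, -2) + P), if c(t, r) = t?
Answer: 108322/957 ≈ 113.19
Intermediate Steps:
o(f, m) = -3 + (f + m)/(7 + f) (o(f, m) = -3 + (m + f)/(f + 7) = -3 + (f + m)/(7 + f))
P = 5/87 (P = 1/((-2 + 0)/(-5 + 0) + 17) = 1/(-2/(-5) + 17) = 1/(-2*(-⅕) + 17) = 1/(⅖ + 17) = 1/(87/5) = 5/87 ≈ 0.057471)
(-1*41)*(o(4, -2) + P) = (-1*41)*((-21 - 2 - 2*4)/(7 + 4) + 5/87) = -41*((-21 - 2 - 8)/11 + 5/87) = -41*((1/11)*(-31) + 5/87) = -41*(-31/11 + 5/87) = -41*(-2642/957) = 108322/957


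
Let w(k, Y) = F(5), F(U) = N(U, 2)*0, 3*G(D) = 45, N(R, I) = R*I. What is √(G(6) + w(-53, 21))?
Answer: √15 ≈ 3.8730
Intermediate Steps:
N(R, I) = I*R
G(D) = 15 (G(D) = (⅓)*45 = 15)
F(U) = 0 (F(U) = (2*U)*0 = 0)
w(k, Y) = 0
√(G(6) + w(-53, 21)) = √(15 + 0) = √15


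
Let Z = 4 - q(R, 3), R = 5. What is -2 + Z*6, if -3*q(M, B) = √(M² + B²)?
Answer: 22 + 2*√34 ≈ 33.662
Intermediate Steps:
q(M, B) = -√(B² + M²)/3 (q(M, B) = -√(M² + B²)/3 = -√(B² + M²)/3)
Z = 4 + √34/3 (Z = 4 - (-1)*√(3² + 5²)/3 = 4 - (-1)*√(9 + 25)/3 = 4 - (-1)*√34/3 = 4 + √34/3 ≈ 5.9436)
-2 + Z*6 = -2 + (4 + √34/3)*6 = -2 + (24 + 2*√34) = 22 + 2*√34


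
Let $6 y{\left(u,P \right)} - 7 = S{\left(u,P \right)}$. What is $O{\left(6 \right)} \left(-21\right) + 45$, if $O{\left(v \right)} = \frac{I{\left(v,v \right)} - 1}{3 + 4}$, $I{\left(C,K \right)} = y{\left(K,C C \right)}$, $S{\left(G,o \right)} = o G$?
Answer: $- \frac{127}{2} \approx -63.5$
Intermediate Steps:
$S{\left(G,o \right)} = G o$
$y{\left(u,P \right)} = \frac{7}{6} + \frac{P u}{6}$ ($y{\left(u,P \right)} = \frac{7}{6} + \frac{u P}{6} = \frac{7}{6} + \frac{P u}{6}$)
$I{\left(C,K \right)} = \frac{7}{6} + \frac{K C^{2}}{6}$ ($I{\left(C,K \right)} = \frac{7}{6} + \frac{C C K}{6} = \frac{7}{6} + \frac{C^{2} K}{6} = \frac{7}{6} + \frac{K C^{2}}{6}$)
$O{\left(v \right)} = \frac{1}{42} + \frac{v^{3}}{42}$ ($O{\left(v \right)} = \frac{\left(\frac{7}{6} + \frac{v v^{2}}{6}\right) - 1}{3 + 4} = \frac{\left(\frac{7}{6} + \frac{v^{3}}{6}\right) - 1}{7} = \left(\frac{1}{6} + \frac{v^{3}}{6}\right) \frac{1}{7} = \frac{1}{42} + \frac{v^{3}}{42}$)
$O{\left(6 \right)} \left(-21\right) + 45 = \left(\frac{1}{42} + \frac{6^{3}}{42}\right) \left(-21\right) + 45 = \left(\frac{1}{42} + \frac{1}{42} \cdot 216\right) \left(-21\right) + 45 = \left(\frac{1}{42} + \frac{36}{7}\right) \left(-21\right) + 45 = \frac{31}{6} \left(-21\right) + 45 = - \frac{217}{2} + 45 = - \frac{127}{2}$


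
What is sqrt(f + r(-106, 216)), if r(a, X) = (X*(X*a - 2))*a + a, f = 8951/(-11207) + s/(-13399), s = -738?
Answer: sqrt(11821718049829024360109779)/150162593 ≈ 22897.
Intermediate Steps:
f = -111663683/150162593 (f = 8951/(-11207) - 738/(-13399) = 8951*(-1/11207) - 738*(-1/13399) = -8951/11207 + 738/13399 = -111663683/150162593 ≈ -0.74362)
r(a, X) = a + X*a*(-2 + X*a) (r(a, X) = (X*(-2 + X*a))*a + a = X*a*(-2 + X*a) + a = a + X*a*(-2 + X*a))
sqrt(f + r(-106, 216)) = sqrt(-111663683/150162593 - 106*(1 - 2*216 - 106*216**2)) = sqrt(-111663683/150162593 - 106*(1 - 432 - 106*46656)) = sqrt(-111663683/150162593 - 106*(1 - 432 - 4945536)) = sqrt(-111663683/150162593 - 106*(-4945967)) = sqrt(-111663683/150162593 + 524272502) = sqrt(78726118227254003/150162593) = sqrt(11821718049829024360109779)/150162593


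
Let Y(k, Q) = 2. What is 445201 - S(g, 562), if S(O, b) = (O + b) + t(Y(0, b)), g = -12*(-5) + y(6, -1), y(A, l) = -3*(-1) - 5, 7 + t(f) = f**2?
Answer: 444584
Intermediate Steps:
t(f) = -7 + f**2
y(A, l) = -2 (y(A, l) = 3 - 5 = -2)
g = 58 (g = -12*(-5) - 2 = 60 - 2 = 58)
S(O, b) = -3 + O + b (S(O, b) = (O + b) + (-7 + 2**2) = (O + b) + (-7 + 4) = (O + b) - 3 = -3 + O + b)
445201 - S(g, 562) = 445201 - (-3 + 58 + 562) = 445201 - 1*617 = 445201 - 617 = 444584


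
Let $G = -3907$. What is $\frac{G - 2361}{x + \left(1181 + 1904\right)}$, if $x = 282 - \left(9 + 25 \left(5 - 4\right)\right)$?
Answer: $- \frac{6268}{3333} \approx -1.8806$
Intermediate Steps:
$x = 248$ ($x = 282 - \left(9 + 25 \left(5 - 4\right)\right) = 282 - 34 = 248$)
$\frac{G - 2361}{x + \left(1181 + 1904\right)} = \frac{-3907 - 2361}{248 + \left(1181 + 1904\right)} = - \frac{6268}{248 + 3085} = - \frac{6268}{3333}$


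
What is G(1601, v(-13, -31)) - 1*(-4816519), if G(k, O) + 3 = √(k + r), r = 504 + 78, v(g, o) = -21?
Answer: 4816516 + √2183 ≈ 4.8166e+6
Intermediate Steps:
r = 582
G(k, O) = -3 + √(582 + k) (G(k, O) = -3 + √(k + 582) = -3 + √(582 + k))
G(1601, v(-13, -31)) - 1*(-4816519) = (-3 + √(582 + 1601)) - 1*(-4816519) = (-3 + √2183) + 4816519 = 4816516 + √2183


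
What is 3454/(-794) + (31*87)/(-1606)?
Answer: -3844271/637582 ≈ -6.0294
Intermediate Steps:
3454/(-794) + (31*87)/(-1606) = 3454*(-1/794) + 2697*(-1/1606) = -1727/397 - 2697/1606 = -3844271/637582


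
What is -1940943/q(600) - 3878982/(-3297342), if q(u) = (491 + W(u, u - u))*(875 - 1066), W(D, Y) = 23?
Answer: 1130128008729/53952208918 ≈ 20.947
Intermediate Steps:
q(u) = -98174 (q(u) = (491 + 23)*(875 - 1066) = 514*(-191) = -98174)
-1940943/q(600) - 3878982/(-3297342) = -1940943/(-98174) - 3878982/(-3297342) = -1940943*(-1/98174) - 3878982*(-1/3297342) = 1940943/98174 + 646497/549557 = 1130128008729/53952208918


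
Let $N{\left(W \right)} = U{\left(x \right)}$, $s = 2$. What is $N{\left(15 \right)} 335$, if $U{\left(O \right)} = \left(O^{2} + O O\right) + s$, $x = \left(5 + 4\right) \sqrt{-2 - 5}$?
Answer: $-379220$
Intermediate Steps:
$x = 9 i \sqrt{7}$ ($x = 9 \sqrt{-7} = 9 i \sqrt{7} \approx 23.812 i$)
$U{\left(O \right)} = 2 + 2 O^{2}$ ($U{\left(O \right)} = \left(O^{2} + O O\right) + 2 = \left(O^{2} + O^{2}\right) + 2 = 2 O^{2} + 2 = 2 + 2 O^{2}$)
$N{\left(W \right)} = -1132$ ($N{\left(W \right)} = 2 + 2 \left(9 i \sqrt{7}\right)^{2} = 2 + 2 \left(-567\right) = 2 - 1134 = -1132$)
$N{\left(15 \right)} 335 = \left(-1132\right) 335 = -379220$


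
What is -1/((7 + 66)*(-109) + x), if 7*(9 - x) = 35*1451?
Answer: 1/15203 ≈ 6.5777e-5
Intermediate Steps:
x = -7246 (x = 9 - 5*1451 = 9 - ⅐*50785 = 9 - 7255 = -7246)
-1/((7 + 66)*(-109) + x) = -1/((7 + 66)*(-109) - 7246) = -1/(73*(-109) - 7246) = -1/(-7957 - 7246) = -1/(-15203) = -1*(-1/15203) = 1/15203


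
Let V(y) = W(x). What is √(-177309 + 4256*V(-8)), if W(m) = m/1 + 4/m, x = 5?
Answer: I*√3815605/5 ≈ 390.67*I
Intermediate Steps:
W(m) = m + 4/m (W(m) = m*1 + 4/m = m + 4/m)
V(y) = 29/5 (V(y) = 5 + 4/5 = 5 + 4*(⅕) = 5 + ⅘ = 29/5)
√(-177309 + 4256*V(-8)) = √(-177309 + 4256*(29/5)) = √(-177309 + 123424/5) = √(-763121/5) = I*√3815605/5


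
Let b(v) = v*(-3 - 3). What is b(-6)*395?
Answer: 14220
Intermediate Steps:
b(v) = -6*v (b(v) = v*(-6) = -6*v)
b(-6)*395 = -6*(-6)*395 = 36*395 = 14220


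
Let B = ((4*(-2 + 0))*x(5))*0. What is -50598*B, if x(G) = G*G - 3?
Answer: 0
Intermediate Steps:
x(G) = -3 + G² (x(G) = G² - 3 = -3 + G²)
B = 0 (B = ((4*(-2 + 0))*(-3 + 5²))*0 = ((4*(-2))*(-3 + 25))*0 = -8*22*0 = -176*0 = 0)
-50598*B = -50598*0 = 0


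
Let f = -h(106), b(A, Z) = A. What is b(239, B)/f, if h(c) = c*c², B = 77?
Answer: -239/1191016 ≈ -0.00020067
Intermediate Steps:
h(c) = c³
f = -1191016 (f = -1*106³ = -1*1191016 = -1191016)
b(239, B)/f = 239/(-1191016) = 239*(-1/1191016) = -239/1191016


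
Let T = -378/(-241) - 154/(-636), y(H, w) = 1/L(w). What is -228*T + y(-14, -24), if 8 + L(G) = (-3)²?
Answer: -5260145/12773 ≈ -411.82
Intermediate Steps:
L(G) = 1 (L(G) = -8 + (-3)² = -8 + 9 = 1)
y(H, w) = 1 (y(H, w) = 1/1 = 1)
T = 138761/76638 (T = -378*(-1/241) - 154*(-1/636) = 378/241 + 77/318 = 138761/76638 ≈ 1.8106)
-228*T + y(-14, -24) = -228*138761/76638 + 1 = -5272918/12773 + 1 = -5260145/12773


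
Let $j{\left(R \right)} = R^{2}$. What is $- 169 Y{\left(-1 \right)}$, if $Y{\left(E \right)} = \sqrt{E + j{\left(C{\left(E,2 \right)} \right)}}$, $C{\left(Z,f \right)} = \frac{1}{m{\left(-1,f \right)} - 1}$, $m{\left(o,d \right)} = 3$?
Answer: $- \frac{169 i \sqrt{3}}{2} \approx - 146.36 i$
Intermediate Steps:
$C{\left(Z,f \right)} = \frac{1}{2}$ ($C{\left(Z,f \right)} = \frac{1}{3 - 1} = \frac{1}{2}$)
$Y{\left(E \right)} = \sqrt{\frac{1}{4} + E}$ ($Y{\left(E \right)} = \sqrt{E + \left(\frac{1}{2}\right)^{2}} = \sqrt{E + \frac{1}{4}} = \sqrt{\frac{1}{4} + E}$)
$- 169 Y{\left(-1 \right)} = - 169 \frac{\sqrt{1 + 4 \left(-1\right)}}{2} = - 169 \frac{\sqrt{1 - 4}}{2} = - 169 \frac{\sqrt{-3}}{2} = - 169 \frac{i \sqrt{3}}{2} = - \frac{169 i \sqrt{3}}{2}$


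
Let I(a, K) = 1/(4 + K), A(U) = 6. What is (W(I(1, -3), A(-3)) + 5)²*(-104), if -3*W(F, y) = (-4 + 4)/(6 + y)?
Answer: -2600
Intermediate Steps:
W(F, y) = 0 (W(F, y) = -(-4 + 4)/(3*(6 + y)) = -0/(6 + y) = -⅓*0 = 0)
(W(I(1, -3), A(-3)) + 5)²*(-104) = (0 + 5)²*(-104) = 5²*(-104) = 25*(-104) = -2600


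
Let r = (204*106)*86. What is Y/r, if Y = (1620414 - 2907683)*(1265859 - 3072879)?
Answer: 193843402365/154972 ≈ 1.2508e+6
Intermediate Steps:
r = 1859664 (r = 21624*86 = 1859664)
Y = 2326120828380 (Y = -1287269*(-1807020) = 2326120828380)
Y/r = 2326120828380/1859664 = 2326120828380*(1/1859664) = 193843402365/154972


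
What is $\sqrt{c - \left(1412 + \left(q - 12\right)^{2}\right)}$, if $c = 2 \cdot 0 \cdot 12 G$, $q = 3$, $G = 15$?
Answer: $i \sqrt{1493} \approx 38.639 i$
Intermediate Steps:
$c = 0$ ($c = 2 \cdot 0 \cdot 12 \cdot 15 = 0 \cdot 12 \cdot 15 = 0 \cdot 15 = 0$)
$\sqrt{c - \left(1412 + \left(q - 12\right)^{2}\right)} = \sqrt{0 - \left(1412 + \left(3 - 12\right)^{2}\right)} = \sqrt{0 - 1493} = \sqrt{-1493} = i \sqrt{1493}$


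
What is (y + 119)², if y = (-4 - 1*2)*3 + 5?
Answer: 11236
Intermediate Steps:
y = -13 (y = (-4 - 2)*3 + 5 = -6*3 + 5 = -18 + 5 = -13)
(y + 119)² = (-13 + 119)² = 106² = 11236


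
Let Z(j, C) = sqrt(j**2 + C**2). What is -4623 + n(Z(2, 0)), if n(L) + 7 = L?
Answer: -4628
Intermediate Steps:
Z(j, C) = sqrt(C**2 + j**2)
n(L) = -7 + L
-4623 + n(Z(2, 0)) = -4623 + (-7 + sqrt(0**2 + 2**2)) = -4623 + (-7 + sqrt(0 + 4)) = -4623 + (-7 + sqrt(4)) = -4623 + (-7 + 2) = -4623 - 5 = -4628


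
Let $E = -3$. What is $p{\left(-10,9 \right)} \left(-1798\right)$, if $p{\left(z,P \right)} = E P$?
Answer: $48546$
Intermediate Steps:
$p{\left(z,P \right)} = - 3 P$
$p{\left(-10,9 \right)} \left(-1798\right) = \left(-3\right) 9 \left(-1798\right) = \left(-27\right) \left(-1798\right) = 48546$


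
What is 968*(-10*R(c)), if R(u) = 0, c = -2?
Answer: 0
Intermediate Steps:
968*(-10*R(c)) = 968*(-10*0) = 968*0 = 0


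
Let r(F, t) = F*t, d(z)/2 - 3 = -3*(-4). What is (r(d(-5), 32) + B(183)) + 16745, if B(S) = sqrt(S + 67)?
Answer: 17705 + 5*sqrt(10) ≈ 17721.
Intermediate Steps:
d(z) = 30 (d(z) = 6 + 2*(-3*(-4)) = 6 + 2*12 = 6 + 24 = 30)
B(S) = sqrt(67 + S)
(r(d(-5), 32) + B(183)) + 16745 = (30*32 + sqrt(67 + 183)) + 16745 = (960 + sqrt(250)) + 16745 = (960 + 5*sqrt(10)) + 16745 = 17705 + 5*sqrt(10)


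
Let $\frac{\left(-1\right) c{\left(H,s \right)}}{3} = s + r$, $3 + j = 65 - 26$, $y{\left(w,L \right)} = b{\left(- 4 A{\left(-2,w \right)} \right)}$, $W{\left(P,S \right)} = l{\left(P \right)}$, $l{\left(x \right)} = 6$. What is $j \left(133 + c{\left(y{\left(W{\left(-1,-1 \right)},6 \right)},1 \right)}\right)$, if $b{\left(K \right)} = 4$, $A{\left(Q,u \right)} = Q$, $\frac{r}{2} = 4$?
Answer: $3816$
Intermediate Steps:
$r = 8$ ($r = 2 \cdot 4 = 8$)
$W{\left(P,S \right)} = 6$
$y{\left(w,L \right)} = 4$
$j = 36$ ($j = -3 + \left(65 - 26\right) = -3 + 39 = 36$)
$c{\left(H,s \right)} = -24 - 3 s$ ($c{\left(H,s \right)} = - 3 \left(s + 8\right) = - 3 \left(8 + s\right) = -24 - 3 s$)
$j \left(133 + c{\left(y{\left(W{\left(-1,-1 \right)},6 \right)},1 \right)}\right) = 36 \left(133 - 27\right) = 36 \cdot 106 = 3816$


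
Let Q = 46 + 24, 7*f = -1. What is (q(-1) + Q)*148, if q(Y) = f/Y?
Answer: 72668/7 ≈ 10381.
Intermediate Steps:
f = -1/7 (f = (1/7)*(-1) = -1/7 ≈ -0.14286)
q(Y) = -1/(7*Y)
Q = 70
(q(-1) + Q)*148 = (-1/7/(-1) + 70)*148 = (-1/7*(-1) + 70)*148 = (1/7 + 70)*148 = (491/7)*148 = 72668/7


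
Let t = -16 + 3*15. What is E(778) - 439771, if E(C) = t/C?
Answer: -342141809/778 ≈ -4.3977e+5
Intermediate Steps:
t = 29 (t = -16 + 45 = 29)
E(C) = 29/C
E(778) - 439771 = 29/778 - 439771 = -342141809/778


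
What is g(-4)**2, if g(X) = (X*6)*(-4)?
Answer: 9216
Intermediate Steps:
g(X) = -24*X (g(X) = (6*X)*(-4) = -24*X)
g(-4)**2 = (-24*(-4))**2 = 96**2 = 9216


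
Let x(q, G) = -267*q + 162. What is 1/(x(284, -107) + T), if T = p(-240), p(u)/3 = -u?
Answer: -1/74946 ≈ -1.3343e-5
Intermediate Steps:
x(q, G) = 162 - 267*q
p(u) = -3*u (p(u) = 3*(-u) = -3*u)
T = 720 (T = -3*(-240) = 720)
1/(x(284, -107) + T) = 1/((162 - 267*284) + 720) = 1/((162 - 75828) + 720) = 1/(-75666 + 720) = 1/(-74946) = -1/74946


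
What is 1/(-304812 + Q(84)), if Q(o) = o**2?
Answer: -1/297756 ≈ -3.3585e-6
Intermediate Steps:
1/(-304812 + Q(84)) = 1/(-304812 + 84**2) = 1/(-304812 + 7056) = 1/(-297756) = -1/297756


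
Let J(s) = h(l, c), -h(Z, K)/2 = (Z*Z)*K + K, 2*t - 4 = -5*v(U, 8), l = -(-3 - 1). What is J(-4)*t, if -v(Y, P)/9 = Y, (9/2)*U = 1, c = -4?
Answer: 952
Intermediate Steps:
U = 2/9 (U = (2/9)*1 = 2/9 ≈ 0.22222)
v(Y, P) = -9*Y
l = 4 (l = -1*(-4) = 4)
t = 7 (t = 2 + (-(-45)*2/9)/2 = 2 + (-5*(-2))/2 = 2 + (½)*10 = 2 + 5 = 7)
h(Z, K) = -2*K - 2*K*Z² (h(Z, K) = -2*((Z*Z)*K + K) = -2*(Z²*K + K) = -2*(K*Z² + K) = -2*(K + K*Z²) = -2*K - 2*K*Z²)
J(s) = 136 (J(s) = -2*(-4)*(1 + 4²) = -2*(-4)*(1 + 16) = -2*(-4)*17 = 136)
J(-4)*t = 136*7 = 952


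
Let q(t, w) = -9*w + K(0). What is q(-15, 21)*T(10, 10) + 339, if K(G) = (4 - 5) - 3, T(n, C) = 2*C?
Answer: -3521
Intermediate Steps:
K(G) = -4 (K(G) = -1 - 3 = -4)
q(t, w) = -4 - 9*w (q(t, w) = -9*w - 4 = -4 - 9*w)
q(-15, 21)*T(10, 10) + 339 = (-4 - 9*21)*(2*10) + 339 = (-4 - 189)*20 + 339 = -193*20 + 339 = -3860 + 339 = -3521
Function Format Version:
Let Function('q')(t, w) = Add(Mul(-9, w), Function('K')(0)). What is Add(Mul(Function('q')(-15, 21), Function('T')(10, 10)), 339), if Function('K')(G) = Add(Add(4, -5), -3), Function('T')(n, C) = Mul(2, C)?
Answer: -3521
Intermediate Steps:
Function('K')(G) = -4 (Function('K')(G) = Add(-1, -3) = -4)
Function('q')(t, w) = Add(-4, Mul(-9, w)) (Function('q')(t, w) = Add(Mul(-9, w), -4) = Add(-4, Mul(-9, w)))
Add(Mul(Function('q')(-15, 21), Function('T')(10, 10)), 339) = Add(Mul(Add(-4, Mul(-9, 21)), Mul(2, 10)), 339) = Add(Mul(Add(-4, -189), 20), 339) = Add(Mul(-193, 20), 339) = Add(-3860, 339) = -3521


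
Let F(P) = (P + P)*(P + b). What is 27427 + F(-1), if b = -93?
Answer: 27615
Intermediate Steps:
F(P) = 2*P*(-93 + P) (F(P) = (P + P)*(P - 93) = (2*P)*(-93 + P) = 2*P*(-93 + P))
27427 + F(-1) = 27427 + 2*(-1)*(-93 - 1) = 27427 + 2*(-1)*(-94) = 27427 + 188 = 27615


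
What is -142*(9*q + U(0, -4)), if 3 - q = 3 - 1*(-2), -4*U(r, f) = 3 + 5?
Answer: 2840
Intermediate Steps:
U(r, f) = -2 (U(r, f) = -(3 + 5)/4 = -¼*8 = -2)
q = -2 (q = 3 - (3 - 1*(-2)) = 3 - (3 + 2) = 3 - 1*5 = 3 - 5 = -2)
-142*(9*q + U(0, -4)) = -142*(9*(-2) - 2) = -142*(-18 - 2) = -142*(-20) = 2840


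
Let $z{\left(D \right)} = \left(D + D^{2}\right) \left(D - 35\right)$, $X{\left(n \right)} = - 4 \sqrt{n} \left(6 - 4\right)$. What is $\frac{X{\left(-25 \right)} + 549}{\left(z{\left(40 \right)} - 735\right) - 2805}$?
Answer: $\frac{549}{4660} - \frac{2 i}{233} \approx 0.11781 - 0.0085837 i$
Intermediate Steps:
$X{\left(n \right)} = - 8 \sqrt{n}$ ($X{\left(n \right)} = - 4 \sqrt{n} 2 = - 8 \sqrt{n}$)
$z{\left(D \right)} = \left(-35 + D\right) \left(D + D^{2}\right)$ ($z{\left(D \right)} = \left(D + D^{2}\right) \left(-35 + D\right) = \left(-35 + D\right) \left(D + D^{2}\right)$)
$\frac{X{\left(-25 \right)} + 549}{\left(z{\left(40 \right)} - 735\right) - 2805} = \frac{- 8 \sqrt{-25} + 549}{\left(40 \left(-35 + 40^{2} - 1360\right) - 735\right) - 2805} = \frac{- 8 \cdot 5 i + 549}{\left(40 \left(-35 + 1600 - 1360\right) - 735\right) - 2805} = \frac{- 40 i + 549}{\left(40 \cdot 205 - 735\right) - 2805} = \frac{549 - 40 i}{\left(8200 - 735\right) - 2805} = \frac{549 - 40 i}{7465 - 2805} = \frac{549 - 40 i}{4660} = \left(549 - 40 i\right) \frac{1}{4660} = \frac{549}{4660} - \frac{2 i}{233}$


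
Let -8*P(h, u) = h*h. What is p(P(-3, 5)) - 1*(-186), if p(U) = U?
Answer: 1479/8 ≈ 184.88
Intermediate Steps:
P(h, u) = -h²/8 (P(h, u) = -h*h/8 = -h²/8)
p(P(-3, 5)) - 1*(-186) = -⅛*(-3)² - 1*(-186) = -⅛*9 + 186 = -9/8 + 186 = 1479/8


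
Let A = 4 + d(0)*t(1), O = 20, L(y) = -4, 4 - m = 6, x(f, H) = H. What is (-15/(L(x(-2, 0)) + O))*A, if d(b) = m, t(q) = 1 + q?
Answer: 0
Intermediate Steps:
m = -2 (m = 4 - 1*6 = 4 - 6 = -2)
d(b) = -2
A = 0 (A = 4 - 2*(1 + 1) = 4 - 2*2 = 4 - 4 = 0)
(-15/(L(x(-2, 0)) + O))*A = -15/(-4 + 20)*0 = -15/16*0 = 0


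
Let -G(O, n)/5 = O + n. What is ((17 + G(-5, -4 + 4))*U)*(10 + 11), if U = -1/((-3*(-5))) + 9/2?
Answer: 19551/5 ≈ 3910.2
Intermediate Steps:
G(O, n) = -5*O - 5*n (G(O, n) = -5*(O + n) = -5*O - 5*n)
U = 133/30 (U = -1/15 + 9*(½) = -1*1/15 + 9/2 = -1/15 + 9/2 = 133/30 ≈ 4.4333)
((17 + G(-5, -4 + 4))*U)*(10 + 11) = ((17 + (-5*(-5) - 5*(-4 + 4)))*(133/30))*(10 + 11) = ((17 + (25 - 5*0))*(133/30))*21 = ((17 + (25 + 0))*(133/30))*21 = ((17 + 25)*(133/30))*21 = (42*(133/30))*21 = (931/5)*21 = 19551/5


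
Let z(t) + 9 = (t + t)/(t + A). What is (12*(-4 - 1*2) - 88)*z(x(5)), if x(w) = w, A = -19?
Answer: 10880/7 ≈ 1554.3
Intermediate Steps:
z(t) = -9 + 2*t/(-19 + t) (z(t) = -9 + (t + t)/(t - 19) = -9 + (2*t)/(-19 + t) = -9 + 2*t/(-19 + t))
(12*(-4 - 1*2) - 88)*z(x(5)) = (12*(-4 - 1*2) - 88)*((171 - 7*5)/(-19 + 5)) = (12*(-4 - 2) - 88)*((171 - 35)/(-14)) = (12*(-6) - 88)*(-1/14*136) = (-72 - 88)*(-68/7) = -160*(-68/7) = 10880/7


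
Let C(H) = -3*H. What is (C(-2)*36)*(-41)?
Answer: -8856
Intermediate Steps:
(C(-2)*36)*(-41) = (-3*(-2)*36)*(-41) = (6*36)*(-41) = 216*(-41) = -8856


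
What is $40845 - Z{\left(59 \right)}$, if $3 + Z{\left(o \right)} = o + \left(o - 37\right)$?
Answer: $40767$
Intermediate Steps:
$Z{\left(o \right)} = -40 + 2 o$ ($Z{\left(o \right)} = -3 + \left(o + \left(o - 37\right)\right) = -3 + \left(o + \left(-37 + o\right)\right) = -3 + \left(-37 + 2 o\right) = -40 + 2 o$)
$40845 - Z{\left(59 \right)} = 40845 - \left(-40 + 2 \cdot 59\right) = 40845 - \left(-40 + 118\right) = 40845 - 78 = 40767$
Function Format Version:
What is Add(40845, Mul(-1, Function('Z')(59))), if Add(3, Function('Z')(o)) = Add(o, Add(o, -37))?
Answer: 40767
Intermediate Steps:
Function('Z')(o) = Add(-40, Mul(2, o)) (Function('Z')(o) = Add(-3, Add(o, Add(o, -37))) = Add(-3, Add(o, Add(-37, o))) = Add(-3, Add(-37, Mul(2, o))) = Add(-40, Mul(2, o)))
Add(40845, Mul(-1, Function('Z')(59))) = Add(40845, Mul(-1, Add(-40, Mul(2, 59)))) = Add(40845, Mul(-1, Add(-40, 118))) = Add(40845, Mul(-1, 78)) = Add(40845, -78) = 40767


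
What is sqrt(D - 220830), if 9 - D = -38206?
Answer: I*sqrt(182615) ≈ 427.33*I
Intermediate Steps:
D = 38215 (D = 9 - 1*(-38206) = 9 + 38206 = 38215)
sqrt(D - 220830) = sqrt(38215 - 220830) = sqrt(-182615) = I*sqrt(182615)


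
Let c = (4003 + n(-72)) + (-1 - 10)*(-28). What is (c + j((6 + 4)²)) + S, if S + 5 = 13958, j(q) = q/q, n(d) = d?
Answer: 18193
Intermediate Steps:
j(q) = 1
c = 4239 (c = (4003 - 72) + (-1 - 10)*(-28) = 3931 - 11*(-28) = 3931 + 308 = 4239)
S = 13953 (S = -5 + 13958 = 13953)
(c + j((6 + 4)²)) + S = (4239 + 1) + 13953 = 4240 + 13953 = 18193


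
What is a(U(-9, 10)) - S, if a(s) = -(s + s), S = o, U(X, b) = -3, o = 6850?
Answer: -6844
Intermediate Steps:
S = 6850
a(s) = -2*s
a(U(-9, 10)) - S = -2*(-3) - 1*6850 = 6 - 6850 = -6844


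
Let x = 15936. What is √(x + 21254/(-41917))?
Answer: √27999217087186/41917 ≈ 126.24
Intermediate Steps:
√(x + 21254/(-41917)) = √(15936 + 21254/(-41917)) = √(15936 + 21254*(-1/41917)) = √(15936 - 21254/41917) = √(667968058/41917) = √27999217087186/41917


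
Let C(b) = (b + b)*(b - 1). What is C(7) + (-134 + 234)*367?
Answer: 36784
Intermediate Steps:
C(b) = 2*b*(-1 + b) (C(b) = (2*b)*(-1 + b) = 2*b*(-1 + b))
C(7) + (-134 + 234)*367 = 2*7*(-1 + 7) + (-134 + 234)*367 = 2*7*6 + 100*367 = 84 + 36700 = 36784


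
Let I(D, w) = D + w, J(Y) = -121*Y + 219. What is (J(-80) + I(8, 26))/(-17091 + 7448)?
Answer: -9933/9643 ≈ -1.0301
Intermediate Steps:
J(Y) = 219 - 121*Y
(J(-80) + I(8, 26))/(-17091 + 7448) = ((219 - 121*(-80)) + (8 + 26))/(-17091 + 7448) = ((219 + 9680) + 34)/(-9643) = (9899 + 34)*(-1/9643) = 9933*(-1/9643) = -9933/9643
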